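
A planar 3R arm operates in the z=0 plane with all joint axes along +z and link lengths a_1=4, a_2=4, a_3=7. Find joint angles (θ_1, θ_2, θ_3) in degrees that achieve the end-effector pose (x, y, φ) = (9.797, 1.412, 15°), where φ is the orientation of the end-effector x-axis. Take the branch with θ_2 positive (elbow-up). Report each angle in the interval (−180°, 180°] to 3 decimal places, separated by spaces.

-75.000 134.996 -44.996

wrist centre = target − a_3·(cos φ, sin φ) = (3.0355, -0.3997)
cos θ_2 = (9.3742−4²−4²)/(2·4·4) = -0.7071; θ_2 = 134.9960° (elbow-up)
β = atan2(-0.3997,3.0355) = -7.5018°; ψ = atan2(2.8286,1.1718) = 67.4980°
θ_1 = β − ψ = -74.9998°
θ_3 = φ − θ_1 − θ_2 = -44.9962° (wrapped to (-180°,180°])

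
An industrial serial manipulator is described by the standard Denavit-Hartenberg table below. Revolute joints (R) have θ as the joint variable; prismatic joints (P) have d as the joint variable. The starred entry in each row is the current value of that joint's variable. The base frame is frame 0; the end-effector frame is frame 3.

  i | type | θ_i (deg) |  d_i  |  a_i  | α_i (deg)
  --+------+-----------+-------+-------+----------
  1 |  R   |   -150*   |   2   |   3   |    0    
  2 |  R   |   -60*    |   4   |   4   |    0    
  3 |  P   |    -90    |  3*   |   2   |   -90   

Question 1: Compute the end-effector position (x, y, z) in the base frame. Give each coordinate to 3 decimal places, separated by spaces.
-5.062 2.232 9.000

after link 1: o_1 = (-2.5981, -1.5000, 2.0000)
after link 2: o_2 = (-6.0622, 0.5000, 6.0000)
after link 3: o_3 = (-5.0622, 2.2321, 9.0000)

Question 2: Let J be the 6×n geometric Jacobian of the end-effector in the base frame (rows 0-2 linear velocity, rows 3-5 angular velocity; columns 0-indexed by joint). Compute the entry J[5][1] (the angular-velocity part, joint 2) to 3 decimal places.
axis z_1 = (0.0000,0.0000,1.0000); lever o_n−o_1 = (-2.4641,3.7321,7.0000)
cross product → J_v[:, 1] = (-3.7321,-2.4641,0.0000)
J_ω[:, 1] = z_1
entry J[5][1] = 1.0000

1.000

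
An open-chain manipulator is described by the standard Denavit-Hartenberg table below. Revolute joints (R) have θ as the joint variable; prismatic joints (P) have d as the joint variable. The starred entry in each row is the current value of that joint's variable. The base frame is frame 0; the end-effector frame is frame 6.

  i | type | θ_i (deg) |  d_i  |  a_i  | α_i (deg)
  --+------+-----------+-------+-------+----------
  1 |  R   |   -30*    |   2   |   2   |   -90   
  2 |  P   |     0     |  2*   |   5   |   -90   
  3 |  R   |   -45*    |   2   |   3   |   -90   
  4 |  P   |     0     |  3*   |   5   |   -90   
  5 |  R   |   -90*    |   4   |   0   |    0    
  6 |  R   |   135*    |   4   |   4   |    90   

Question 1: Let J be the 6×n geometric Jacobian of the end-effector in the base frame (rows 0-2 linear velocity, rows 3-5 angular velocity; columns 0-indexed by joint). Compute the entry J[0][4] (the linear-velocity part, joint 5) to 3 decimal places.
-3.464

axis z_4 = (-0.0000,-0.0000,1.0000); lever o_n−o_4 = (2.0000,3.4641,8.0000)
cross product → J_v[:, 4] = (-3.4641,2.0000,0.0000)
J_ω[:, 4] = z_4
entry J[0][4] = -3.4641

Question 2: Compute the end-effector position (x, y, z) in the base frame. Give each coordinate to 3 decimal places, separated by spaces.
17.566 0.869 8.000

after link 1: o_1 = (1.7321, -1.0000, 2.0000)
after link 2: o_2 = (7.0622, -1.7679, 2.0000)
after link 3: o_3 = (9.9600, -0.9915, 0.0000)
after link 4: o_4 = (15.5660, -2.5952, 0.0000)
after link 5: o_5 = (15.5660, -2.5952, 4.0000)
after link 6: o_6 = (17.5660, 0.8689, 8.0000)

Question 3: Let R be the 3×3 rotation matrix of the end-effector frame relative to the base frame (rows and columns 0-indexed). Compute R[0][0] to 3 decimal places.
0.500

End-effector x-axis (col 0 of R) = (0.5000,0.8660,0.0000)
R[0][0] = 0.5000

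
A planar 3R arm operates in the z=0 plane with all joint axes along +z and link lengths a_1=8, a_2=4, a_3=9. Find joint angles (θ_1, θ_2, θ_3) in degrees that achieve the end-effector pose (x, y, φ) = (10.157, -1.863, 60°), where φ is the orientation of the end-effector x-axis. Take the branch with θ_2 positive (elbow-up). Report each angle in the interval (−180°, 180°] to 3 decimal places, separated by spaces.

wrist centre = target − a_3·(cos φ, sin φ) = (5.6570, -9.6572)
cos θ_2 = (125.2637−8²−4²)/(2·8·4) = 0.7072; θ_2 = 44.9888° (elbow-up)
β = atan2(-9.6572,5.6570) = -59.6391°; ψ = atan2(2.8279,10.8290) = 14.6353°
θ_1 = β − ψ = -74.2745°
θ_3 = φ − θ_1 − θ_2 = 89.2857° (wrapped to (-180°,180°])

-74.274 44.989 89.286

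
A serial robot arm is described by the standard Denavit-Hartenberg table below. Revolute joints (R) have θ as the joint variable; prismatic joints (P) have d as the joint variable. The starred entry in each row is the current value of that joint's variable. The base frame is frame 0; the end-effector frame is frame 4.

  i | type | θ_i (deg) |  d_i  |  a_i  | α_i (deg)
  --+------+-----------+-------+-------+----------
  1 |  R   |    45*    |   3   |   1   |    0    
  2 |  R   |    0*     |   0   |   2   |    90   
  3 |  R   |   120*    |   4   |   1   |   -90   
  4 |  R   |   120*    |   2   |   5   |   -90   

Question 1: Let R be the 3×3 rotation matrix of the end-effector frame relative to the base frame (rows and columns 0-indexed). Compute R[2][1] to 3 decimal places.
End-effector y-axis (col 1 of R) = (0.6124,0.6124,0.5000)
R[2][1] = 0.5000

0.500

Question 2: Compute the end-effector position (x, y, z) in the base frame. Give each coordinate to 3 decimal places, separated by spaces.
after link 1: o_1 = (0.7071, 0.7071, 3.0000)
after link 2: o_2 = (2.1213, 2.1213, 3.0000)
after link 3: o_3 = (4.5962, -1.0607, 3.8660)
after link 4: o_4 = (1.1935, 1.6603, 0.7010)

1.193 1.660 0.701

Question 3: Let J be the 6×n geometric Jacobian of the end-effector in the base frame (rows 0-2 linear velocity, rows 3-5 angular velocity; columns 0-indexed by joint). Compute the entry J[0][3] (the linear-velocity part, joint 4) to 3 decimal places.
axis z_3 = (-0.6124,-0.6124,-0.5000); lever o_n−o_3 = (-3.4027,2.7210,-3.1651)
cross product → J_v[:, 3] = (3.2987,-0.2368,-3.7500)
J_ω[:, 3] = z_3
entry J[0][3] = 3.2987

3.299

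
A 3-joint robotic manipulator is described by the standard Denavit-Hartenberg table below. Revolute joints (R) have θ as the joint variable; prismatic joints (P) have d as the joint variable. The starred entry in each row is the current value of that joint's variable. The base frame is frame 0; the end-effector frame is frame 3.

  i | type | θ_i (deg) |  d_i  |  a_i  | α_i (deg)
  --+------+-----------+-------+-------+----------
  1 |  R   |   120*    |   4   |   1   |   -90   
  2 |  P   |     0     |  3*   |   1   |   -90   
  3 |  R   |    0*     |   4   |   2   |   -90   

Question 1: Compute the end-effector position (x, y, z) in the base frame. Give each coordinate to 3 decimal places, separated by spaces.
-4.598 1.964 0.000

after link 1: o_1 = (-0.5000, 0.8660, 4.0000)
after link 2: o_2 = (-3.5981, 0.2321, 4.0000)
after link 3: o_3 = (-4.5981, 1.9641, 0.0000)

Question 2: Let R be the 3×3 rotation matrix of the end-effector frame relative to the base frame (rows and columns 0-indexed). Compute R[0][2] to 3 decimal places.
0.866

End-effector z-axis (col 2 of R) = (0.8660,0.5000,-0.0000)
R[0][2] = 0.8660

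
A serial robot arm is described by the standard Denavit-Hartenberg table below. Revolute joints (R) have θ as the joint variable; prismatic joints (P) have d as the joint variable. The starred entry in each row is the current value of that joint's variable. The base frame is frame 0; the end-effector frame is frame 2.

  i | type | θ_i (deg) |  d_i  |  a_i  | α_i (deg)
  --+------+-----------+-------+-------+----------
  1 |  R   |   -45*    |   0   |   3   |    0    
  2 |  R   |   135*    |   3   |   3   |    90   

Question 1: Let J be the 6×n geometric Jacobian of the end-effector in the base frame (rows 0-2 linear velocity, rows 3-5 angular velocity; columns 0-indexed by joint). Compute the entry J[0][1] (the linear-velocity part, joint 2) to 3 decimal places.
-3.000

axis z_1 = (0.0000,0.0000,1.0000); lever o_n−o_1 = (0.0000,3.0000,3.0000)
cross product → J_v[:, 1] = (-3.0000,0.0000,0.0000)
J_ω[:, 1] = z_1
entry J[0][1] = -3.0000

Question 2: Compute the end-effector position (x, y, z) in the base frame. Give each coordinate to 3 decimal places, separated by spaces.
after link 1: o_1 = (2.1213, -2.1213, 0.0000)
after link 2: o_2 = (2.1213, 0.8787, 3.0000)

2.121 0.879 3.000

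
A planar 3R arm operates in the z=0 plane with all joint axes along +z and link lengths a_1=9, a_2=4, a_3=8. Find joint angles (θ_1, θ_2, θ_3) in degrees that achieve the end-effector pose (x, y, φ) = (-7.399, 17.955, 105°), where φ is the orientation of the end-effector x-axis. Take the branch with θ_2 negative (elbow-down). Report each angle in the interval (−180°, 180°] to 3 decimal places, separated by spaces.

135.000 -60.004 30.004

wrist centre = target − a_3·(cos φ, sin φ) = (-5.3284, 10.2276)
cos θ_2 = (132.9960−9²−4²)/(2·9·4) = 0.4999; θ_2 = -60.0037° (elbow-down)
β = atan2(10.2276,-5.3284) = 117.5189°; ψ = atan2(-3.4642,10.9998) = -17.4811°
θ_1 = β − ψ = 135.0001°
θ_3 = φ − θ_1 − θ_2 = 30.0036° (wrapped to (-180°,180°])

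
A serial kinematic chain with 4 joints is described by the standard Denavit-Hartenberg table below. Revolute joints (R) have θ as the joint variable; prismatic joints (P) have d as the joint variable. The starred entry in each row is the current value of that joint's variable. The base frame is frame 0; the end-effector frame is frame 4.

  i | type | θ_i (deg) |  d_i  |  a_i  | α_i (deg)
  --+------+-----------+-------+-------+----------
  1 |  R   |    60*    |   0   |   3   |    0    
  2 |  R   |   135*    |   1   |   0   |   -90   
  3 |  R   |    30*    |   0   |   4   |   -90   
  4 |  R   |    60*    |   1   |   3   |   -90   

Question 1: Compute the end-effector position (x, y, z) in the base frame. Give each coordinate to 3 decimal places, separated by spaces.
-3.290 4.004 -2.616

after link 1: o_1 = (1.5000, 2.5981, 0.0000)
after link 2: o_2 = (1.5000, 2.5981, 1.0000)
after link 3: o_3 = (-1.8461, 1.7015, -1.0000)
after link 4: o_4 = (-3.2903, 4.0042, -2.6160)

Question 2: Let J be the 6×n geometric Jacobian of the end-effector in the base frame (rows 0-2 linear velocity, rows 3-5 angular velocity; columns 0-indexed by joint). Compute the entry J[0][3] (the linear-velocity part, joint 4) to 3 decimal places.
axis z_3 = (0.4830,0.1294,-0.8660); lever o_n−o_3 = (-1.4442,2.3027,-1.6160)
cross product → J_v[:, 3] = (1.7851,2.0312,1.2990)
J_ω[:, 3] = z_3
entry J[0][3] = 1.7851

1.785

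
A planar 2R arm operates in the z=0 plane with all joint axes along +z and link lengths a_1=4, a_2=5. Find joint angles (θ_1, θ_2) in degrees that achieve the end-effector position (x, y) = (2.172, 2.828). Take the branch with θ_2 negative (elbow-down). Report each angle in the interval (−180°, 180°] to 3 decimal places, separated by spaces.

cos θ_2 = (12.7152−4²−5²)/(2·4·5) = -0.7071; θ_2 = -135.0011° (elbow-down)
β = atan2(2.8280,2.1720) = 52.4745°; ψ = atan2(-3.5355,0.4644) = -82.5168°
θ_1 = β − ψ = 134.9913°

134.991 -135.001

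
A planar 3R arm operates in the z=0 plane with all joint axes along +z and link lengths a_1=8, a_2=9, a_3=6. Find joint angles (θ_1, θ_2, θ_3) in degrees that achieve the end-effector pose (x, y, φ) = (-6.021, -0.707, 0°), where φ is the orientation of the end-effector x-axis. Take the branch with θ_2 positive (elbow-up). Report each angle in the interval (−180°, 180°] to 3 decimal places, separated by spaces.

wrist centre = target − a_3·(cos φ, sin φ) = (-12.0210, -0.7070)
cos θ_2 = (145.0043−8²−9²)/(2·8·9) = 0.0000; θ_2 = 89.9983° (elbow-up)
β = atan2(-0.7070,-12.0210) = -176.6341°; ψ = atan2(9.0000,8.0003) = 48.3655°
θ_1 = β − ψ = -224.9996°
θ_3 = φ − θ_1 − θ_2 = 135.0013° (wrapped to (-180°,180°])

135.000 89.998 135.001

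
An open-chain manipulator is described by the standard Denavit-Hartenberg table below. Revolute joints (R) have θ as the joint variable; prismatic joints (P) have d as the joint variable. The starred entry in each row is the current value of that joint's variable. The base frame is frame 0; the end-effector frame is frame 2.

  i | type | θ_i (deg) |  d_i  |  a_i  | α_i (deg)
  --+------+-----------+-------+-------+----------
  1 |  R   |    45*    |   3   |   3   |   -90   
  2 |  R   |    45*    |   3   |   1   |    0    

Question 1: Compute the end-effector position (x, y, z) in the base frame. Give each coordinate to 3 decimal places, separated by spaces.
0.500 4.743 2.293

after link 1: o_1 = (2.1213, 2.1213, 3.0000)
after link 2: o_2 = (0.5000, 4.7426, 2.2929)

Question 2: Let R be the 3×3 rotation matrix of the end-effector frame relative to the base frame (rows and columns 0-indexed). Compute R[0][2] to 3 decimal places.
-0.707

End-effector z-axis (col 2 of R) = (-0.7071,0.7071,0.0000)
R[0][2] = -0.7071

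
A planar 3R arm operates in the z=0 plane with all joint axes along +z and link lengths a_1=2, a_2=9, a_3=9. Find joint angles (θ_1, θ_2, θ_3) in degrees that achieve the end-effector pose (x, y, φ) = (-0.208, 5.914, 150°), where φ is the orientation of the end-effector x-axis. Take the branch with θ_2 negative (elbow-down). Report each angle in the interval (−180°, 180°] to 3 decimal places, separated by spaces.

134.982 -134.986 150.004

wrist centre = target − a_3·(cos φ, sin φ) = (7.5862, 1.4140)
cos θ_2 = (59.5503−2²−9²)/(2·2·9) = -0.7069; θ_2 = -134.9863° (elbow-down)
β = atan2(1.4140,7.5862) = 10.5582°; ψ = atan2(-6.3655,-4.3624) = -124.4239°
θ_1 = β − ψ = 134.9821°
θ_3 = φ − θ_1 − θ_2 = 150.0042° (wrapped to (-180°,180°])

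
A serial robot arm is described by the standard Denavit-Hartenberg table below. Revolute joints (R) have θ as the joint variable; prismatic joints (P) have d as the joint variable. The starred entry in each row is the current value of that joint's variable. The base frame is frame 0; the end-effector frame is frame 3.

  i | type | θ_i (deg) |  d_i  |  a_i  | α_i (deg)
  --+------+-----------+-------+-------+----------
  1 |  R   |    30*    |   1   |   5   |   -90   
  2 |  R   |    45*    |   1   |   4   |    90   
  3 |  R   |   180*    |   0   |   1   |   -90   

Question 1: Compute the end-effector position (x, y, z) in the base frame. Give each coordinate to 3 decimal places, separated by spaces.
5.667 4.427 -1.121

after link 1: o_1 = (4.3301, 2.5000, 1.0000)
after link 2: o_2 = (6.2796, 4.7802, -1.8284)
after link 3: o_3 = (5.6672, 4.4267, -1.1213)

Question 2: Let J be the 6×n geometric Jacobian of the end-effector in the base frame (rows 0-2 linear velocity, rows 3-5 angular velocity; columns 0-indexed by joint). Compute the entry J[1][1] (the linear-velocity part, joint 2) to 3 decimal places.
-1.061

axis z_1 = (-0.5000,0.8660,0.0000); lever o_n−o_1 = (1.3371,1.9267,-2.1213)
cross product → J_v[:, 1] = (-1.8371,-1.0607,-2.1213)
J_ω[:, 1] = z_1
entry J[1][1] = -1.0607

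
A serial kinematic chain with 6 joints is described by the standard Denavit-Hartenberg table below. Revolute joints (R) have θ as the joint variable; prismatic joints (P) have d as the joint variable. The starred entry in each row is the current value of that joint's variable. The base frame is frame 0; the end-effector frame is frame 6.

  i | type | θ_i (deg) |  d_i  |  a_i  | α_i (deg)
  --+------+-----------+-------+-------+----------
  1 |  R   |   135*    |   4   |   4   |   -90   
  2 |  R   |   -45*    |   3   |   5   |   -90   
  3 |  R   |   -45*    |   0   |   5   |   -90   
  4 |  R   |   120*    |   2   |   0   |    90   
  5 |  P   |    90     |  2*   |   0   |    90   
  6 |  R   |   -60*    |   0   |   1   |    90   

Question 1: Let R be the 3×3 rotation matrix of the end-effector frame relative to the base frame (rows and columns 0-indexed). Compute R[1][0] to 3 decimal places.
End-effector x-axis (col 0 of R) = (0.4969,0.7531,-0.4312)
R[1][0] = 0.7531

0.753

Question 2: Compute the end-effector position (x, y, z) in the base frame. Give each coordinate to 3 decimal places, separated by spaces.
-11.906 4.181 12.177

after link 1: o_1 = (-2.8284, 2.8284, 4.0000)
after link 2: o_2 = (-7.4497, 3.2071, 7.5355)
after link 3: o_3 = (-11.7175, 2.4749, 10.0355)
after link 4: o_4 = (-11.4246, 4.1820, 11.0355)
after link 5: o_5 = (-12.4030, 3.4283, 12.6087)
after link 6: o_6 = (-11.9061, 4.1814, 12.1775)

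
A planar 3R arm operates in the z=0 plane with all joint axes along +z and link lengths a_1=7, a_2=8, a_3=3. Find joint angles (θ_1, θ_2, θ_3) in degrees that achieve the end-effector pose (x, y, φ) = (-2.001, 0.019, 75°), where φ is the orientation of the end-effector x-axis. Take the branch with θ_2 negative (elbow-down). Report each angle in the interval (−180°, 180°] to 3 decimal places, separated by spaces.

wrist centre = target − a_3·(cos φ, sin φ) = (-2.7775, -2.8788)
cos θ_2 = (16.0016−7²−8²)/(2·7·8) = -0.8661; θ_2 = -150.0036° (elbow-down)
β = atan2(-2.8788,-2.7775) = -133.9738°; ψ = atan2(-3.9996,0.0715) = -88.9752°
θ_1 = β − ψ = -44.9986°
θ_3 = φ − θ_1 − θ_2 = -89.9978° (wrapped to (-180°,180°])

-44.999 -150.004 -89.998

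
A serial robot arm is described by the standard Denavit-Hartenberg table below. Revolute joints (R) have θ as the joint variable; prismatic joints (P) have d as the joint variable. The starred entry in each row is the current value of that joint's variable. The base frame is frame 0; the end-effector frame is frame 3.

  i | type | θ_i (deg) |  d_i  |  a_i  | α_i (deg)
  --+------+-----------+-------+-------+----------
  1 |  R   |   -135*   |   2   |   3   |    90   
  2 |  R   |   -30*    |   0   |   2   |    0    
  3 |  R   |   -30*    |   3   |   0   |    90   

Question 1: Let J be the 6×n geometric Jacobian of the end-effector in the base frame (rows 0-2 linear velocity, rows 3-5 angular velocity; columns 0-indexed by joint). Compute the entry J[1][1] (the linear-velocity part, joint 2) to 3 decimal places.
-0.707

axis z_1 = (-0.7071,0.7071,0.0000); lever o_n−o_1 = (-3.3461,0.8966,-1.0000)
cross product → J_v[:, 1] = (-0.7071,-0.7071,1.7321)
J_ω[:, 1] = z_1
entry J[1][1] = -0.7071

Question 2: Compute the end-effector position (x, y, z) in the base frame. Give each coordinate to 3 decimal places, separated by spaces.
-5.467 -1.225 1.000

after link 1: o_1 = (-2.1213, -2.1213, 2.0000)
after link 2: o_2 = (-3.3461, -3.3461, 1.0000)
after link 3: o_3 = (-5.4674, -1.2247, 1.0000)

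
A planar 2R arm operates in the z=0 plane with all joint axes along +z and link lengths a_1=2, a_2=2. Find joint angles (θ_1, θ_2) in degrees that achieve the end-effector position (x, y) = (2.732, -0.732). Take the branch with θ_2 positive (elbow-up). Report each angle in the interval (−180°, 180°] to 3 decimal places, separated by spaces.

-60.001 90.003

cos θ_2 = (7.9996−2²−2²)/(2·2·2) = -0.0000; θ_2 = 90.0025° (elbow-up)
β = atan2(-0.7320,2.7320) = -14.9993°; ψ = atan2(2.0000,1.9999) = 45.0013°
θ_1 = β − ψ = -60.0005°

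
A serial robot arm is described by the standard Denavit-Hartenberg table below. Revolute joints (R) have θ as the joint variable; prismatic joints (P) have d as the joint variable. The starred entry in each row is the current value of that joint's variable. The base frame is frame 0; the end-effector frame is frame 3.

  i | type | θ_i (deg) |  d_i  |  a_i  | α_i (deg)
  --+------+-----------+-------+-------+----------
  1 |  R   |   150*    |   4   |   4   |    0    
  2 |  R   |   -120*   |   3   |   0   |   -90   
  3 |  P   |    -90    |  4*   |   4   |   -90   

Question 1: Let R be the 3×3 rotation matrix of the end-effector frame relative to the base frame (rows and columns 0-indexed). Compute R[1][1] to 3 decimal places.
End-effector y-axis (col 1 of R) = (0.5000,-0.8660,-0.0000)
R[1][1] = -0.8660

-0.866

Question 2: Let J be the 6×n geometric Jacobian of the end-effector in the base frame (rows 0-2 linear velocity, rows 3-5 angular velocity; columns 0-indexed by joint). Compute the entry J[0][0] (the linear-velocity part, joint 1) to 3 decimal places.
-5.464

axis z_0 = ẑ; lever o_n−o_0 = (-5.4641,5.4641,11.0000)
cross product → J_v[:, 0] = (-5.4641,-5.4641,0.0000)
J_ω[:, 0] = z_0
entry J[0][0] = -5.4641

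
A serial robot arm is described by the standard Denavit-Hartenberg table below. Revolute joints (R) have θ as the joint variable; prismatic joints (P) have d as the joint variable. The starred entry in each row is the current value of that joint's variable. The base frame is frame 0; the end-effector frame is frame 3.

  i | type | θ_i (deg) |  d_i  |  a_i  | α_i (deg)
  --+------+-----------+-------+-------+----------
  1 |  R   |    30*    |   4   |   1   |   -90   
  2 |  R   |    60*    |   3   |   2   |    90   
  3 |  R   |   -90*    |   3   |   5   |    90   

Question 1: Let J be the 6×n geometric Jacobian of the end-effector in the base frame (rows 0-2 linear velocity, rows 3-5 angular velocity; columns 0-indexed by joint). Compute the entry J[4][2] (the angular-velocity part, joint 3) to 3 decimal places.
axis z_2 = (0.7500,0.4330,0.5000); lever o_n−o_2 = (4.7500,-3.0311,1.5000)
cross product → J_v[:, 2] = (2.1651,1.2500,-4.3301)
J_ω[:, 2] = z_2
entry J[4][2] = 0.4330

0.433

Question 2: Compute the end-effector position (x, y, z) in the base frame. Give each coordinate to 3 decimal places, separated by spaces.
4.982 0.567 3.768

after link 1: o_1 = (0.8660, 0.5000, 4.0000)
after link 2: o_2 = (0.2321, 3.5981, 2.2679)
after link 3: o_3 = (4.9821, 0.5670, 3.7679)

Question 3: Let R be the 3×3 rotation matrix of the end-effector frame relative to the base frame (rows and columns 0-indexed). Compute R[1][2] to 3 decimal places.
-0.250

End-effector z-axis (col 2 of R) = (-0.4330,-0.2500,0.8660)
R[1][2] = -0.2500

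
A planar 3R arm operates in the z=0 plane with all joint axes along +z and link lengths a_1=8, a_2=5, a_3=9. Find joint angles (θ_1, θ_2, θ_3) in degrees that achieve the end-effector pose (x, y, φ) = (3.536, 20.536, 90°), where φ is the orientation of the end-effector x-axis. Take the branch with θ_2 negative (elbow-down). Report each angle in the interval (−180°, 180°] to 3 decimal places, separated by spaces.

89.993 -44.986 44.992

wrist centre = target − a_3·(cos φ, sin φ) = (3.5360, 11.5360)
cos θ_2 = (145.5826−8²−5²)/(2·8·5) = 0.7073; θ_2 = -44.9858° (elbow-down)
β = atan2(11.5360,3.5360) = 72.9587°; ψ = atan2(-3.5347,11.5364) = -17.0346°
θ_1 = β − ψ = 89.9933°
θ_3 = φ − θ_1 − θ_2 = 44.9924° (wrapped to (-180°,180°])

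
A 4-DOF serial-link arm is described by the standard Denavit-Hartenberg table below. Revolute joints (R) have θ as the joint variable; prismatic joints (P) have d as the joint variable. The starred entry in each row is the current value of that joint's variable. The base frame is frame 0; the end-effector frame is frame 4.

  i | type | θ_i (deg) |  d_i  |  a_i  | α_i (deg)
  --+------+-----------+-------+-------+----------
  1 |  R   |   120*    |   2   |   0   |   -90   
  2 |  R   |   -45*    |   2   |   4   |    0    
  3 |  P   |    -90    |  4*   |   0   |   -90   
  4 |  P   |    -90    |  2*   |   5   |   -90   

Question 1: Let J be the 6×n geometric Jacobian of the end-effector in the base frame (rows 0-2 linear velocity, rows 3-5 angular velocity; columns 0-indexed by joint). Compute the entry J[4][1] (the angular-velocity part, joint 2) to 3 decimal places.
-0.500

axis z_1 = (-0.8660,-0.5000,0.0000); lever o_n−o_1 = (-11.6476,-1.8258,4.2426)
cross product → J_v[:, 1] = (-2.1213,3.6742,-4.2426)
J_ω[:, 1] = z_1
entry J[4][1] = -0.5000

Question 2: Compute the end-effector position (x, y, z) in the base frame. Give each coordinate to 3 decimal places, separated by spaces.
-11.648 -1.826 6.243

after link 1: o_1 = (0.0000, 0.0000, 2.0000)
after link 2: o_2 = (-3.1463, 1.4495, 4.8284)
after link 3: o_3 = (-6.6104, -0.5505, 4.8284)
after link 4: o_4 = (-11.6476, -1.8258, 6.2426)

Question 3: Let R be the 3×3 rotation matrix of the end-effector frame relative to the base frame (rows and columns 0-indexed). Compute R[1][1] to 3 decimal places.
End-effector y-axis (col 1 of R) = (0.3536,-0.6124,-0.7071)
R[1][1] = -0.6124

-0.612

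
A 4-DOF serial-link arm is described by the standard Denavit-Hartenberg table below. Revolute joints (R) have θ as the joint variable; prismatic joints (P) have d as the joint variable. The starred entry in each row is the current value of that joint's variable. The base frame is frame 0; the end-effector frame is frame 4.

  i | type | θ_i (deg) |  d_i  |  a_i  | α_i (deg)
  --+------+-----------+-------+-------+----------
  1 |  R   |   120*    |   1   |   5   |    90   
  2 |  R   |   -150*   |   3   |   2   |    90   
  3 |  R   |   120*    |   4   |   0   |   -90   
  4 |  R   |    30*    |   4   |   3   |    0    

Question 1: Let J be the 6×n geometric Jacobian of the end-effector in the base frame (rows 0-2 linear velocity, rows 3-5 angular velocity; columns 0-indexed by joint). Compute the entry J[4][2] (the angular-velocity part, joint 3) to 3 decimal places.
axis z_2 = (0.2500,-0.4330,0.8660); lever o_n−o_2 = (-1.2210,2.6148,4.5466)
cross product → J_v[:, 2] = (-4.2333,-2.1941,0.1250)
J_ω[:, 2] = z_2
entry J[4][2] = -0.4330

-0.433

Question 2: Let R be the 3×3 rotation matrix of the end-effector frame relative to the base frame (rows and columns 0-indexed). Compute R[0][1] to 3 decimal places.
End-effector y-axis (col 1 of R) = (-0.4833,-0.0290,-0.8750)
R[0][1] = -0.4833

-0.483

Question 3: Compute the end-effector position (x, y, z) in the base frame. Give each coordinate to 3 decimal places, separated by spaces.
-0.257 6.945 4.547

after link 1: o_1 = (-2.5000, 4.3301, 1.0000)
after link 2: o_2 = (0.9641, 4.3301, 0.0000)
after link 3: o_3 = (1.9641, 2.5981, 3.4641)
after link 4: o_4 = (-0.2569, 6.9450, 4.5466)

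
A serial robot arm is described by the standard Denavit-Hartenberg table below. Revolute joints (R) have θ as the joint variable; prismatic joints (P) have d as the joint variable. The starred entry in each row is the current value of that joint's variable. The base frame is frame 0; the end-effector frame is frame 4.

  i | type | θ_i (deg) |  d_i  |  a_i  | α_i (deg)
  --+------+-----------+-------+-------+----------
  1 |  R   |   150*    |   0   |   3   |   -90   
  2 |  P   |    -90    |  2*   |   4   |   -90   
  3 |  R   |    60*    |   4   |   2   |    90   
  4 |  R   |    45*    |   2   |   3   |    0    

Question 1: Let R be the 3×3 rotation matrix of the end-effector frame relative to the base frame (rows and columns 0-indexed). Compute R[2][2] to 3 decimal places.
End-effector z-axis (col 2 of R) = (-0.2500,-0.4330,0.8660)
R[2][2] = 0.8660

0.866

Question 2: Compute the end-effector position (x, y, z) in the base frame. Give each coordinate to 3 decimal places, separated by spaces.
-7.615 5.054 7.793

after link 1: o_1 = (-2.5981, 1.5000, 0.0000)
after link 2: o_2 = (-3.5981, -0.2321, 4.0000)
after link 3: o_3 = (-6.1962, 3.2679, 5.0000)
after link 4: o_4 = (-7.6147, 5.0536, 7.7927)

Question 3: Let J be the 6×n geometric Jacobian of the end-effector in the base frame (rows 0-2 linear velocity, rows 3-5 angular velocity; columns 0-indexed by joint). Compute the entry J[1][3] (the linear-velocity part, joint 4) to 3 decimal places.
-0.530

axis z_3 = (-0.2500,-0.4330,0.8660); lever o_n−o_3 = (-1.4186,1.7856,2.7927)
cross product → J_v[:, 3] = (-2.7557,-0.5303,-1.0607)
J_ω[:, 3] = z_3
entry J[1][3] = -0.5303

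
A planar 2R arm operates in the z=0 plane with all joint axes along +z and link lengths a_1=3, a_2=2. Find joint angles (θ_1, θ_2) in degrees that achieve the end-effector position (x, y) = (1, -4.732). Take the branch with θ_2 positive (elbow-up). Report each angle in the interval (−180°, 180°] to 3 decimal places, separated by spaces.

-90.002 30.005

cos θ_2 = (23.3918−3²−2²)/(2·3·2) = 0.8660; θ_2 = 30.0046° (elbow-up)
β = atan2(-4.7320,1.0000) = -78.0674°; ψ = atan2(1.0001,4.7320) = 11.9343°
θ_1 = β − ψ = -90.0017°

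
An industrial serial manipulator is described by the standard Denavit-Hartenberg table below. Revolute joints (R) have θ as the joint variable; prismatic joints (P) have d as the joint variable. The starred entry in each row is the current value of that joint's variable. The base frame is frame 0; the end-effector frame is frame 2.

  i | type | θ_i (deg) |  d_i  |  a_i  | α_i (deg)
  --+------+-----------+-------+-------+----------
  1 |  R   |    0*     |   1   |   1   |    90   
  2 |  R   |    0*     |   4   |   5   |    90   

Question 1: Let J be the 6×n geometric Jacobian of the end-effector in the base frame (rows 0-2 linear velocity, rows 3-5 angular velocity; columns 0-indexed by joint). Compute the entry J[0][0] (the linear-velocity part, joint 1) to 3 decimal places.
axis z_0 = ẑ; lever o_n−o_0 = (6.0000,-4.0000,1.0000)
cross product → J_v[:, 0] = (4.0000,6.0000,-0.0000)
J_ω[:, 0] = z_0
entry J[0][0] = 4.0000

4.000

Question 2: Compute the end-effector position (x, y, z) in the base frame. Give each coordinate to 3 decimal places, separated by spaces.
after link 1: o_1 = (1.0000, 0.0000, 1.0000)
after link 2: o_2 = (6.0000, -4.0000, 1.0000)

6.000 -4.000 1.000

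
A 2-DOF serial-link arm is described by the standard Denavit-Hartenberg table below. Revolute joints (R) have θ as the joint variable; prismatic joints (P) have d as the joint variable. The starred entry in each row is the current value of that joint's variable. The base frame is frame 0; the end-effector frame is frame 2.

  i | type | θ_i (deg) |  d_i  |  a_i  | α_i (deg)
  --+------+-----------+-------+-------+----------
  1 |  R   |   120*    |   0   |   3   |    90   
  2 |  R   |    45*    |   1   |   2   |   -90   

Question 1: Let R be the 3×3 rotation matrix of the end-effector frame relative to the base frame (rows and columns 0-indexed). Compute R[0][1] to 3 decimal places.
End-effector y-axis (col 1 of R) = (-0.8660,-0.5000,-0.0000)
R[0][1] = -0.8660

-0.866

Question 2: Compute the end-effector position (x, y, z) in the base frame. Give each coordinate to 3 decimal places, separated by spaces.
-1.341 4.323 1.414

after link 1: o_1 = (-1.5000, 2.5981, 0.0000)
after link 2: o_2 = (-1.3411, 4.3228, 1.4142)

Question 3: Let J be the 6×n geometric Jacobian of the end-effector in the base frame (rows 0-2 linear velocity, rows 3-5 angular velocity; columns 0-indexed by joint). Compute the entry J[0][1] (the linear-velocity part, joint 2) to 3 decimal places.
axis z_1 = (0.8660,0.5000,0.0000); lever o_n−o_1 = (0.1589,1.7247,1.4142)
cross product → J_v[:, 1] = (0.7071,-1.2247,1.4142)
J_ω[:, 1] = z_1
entry J[0][1] = 0.7071

0.707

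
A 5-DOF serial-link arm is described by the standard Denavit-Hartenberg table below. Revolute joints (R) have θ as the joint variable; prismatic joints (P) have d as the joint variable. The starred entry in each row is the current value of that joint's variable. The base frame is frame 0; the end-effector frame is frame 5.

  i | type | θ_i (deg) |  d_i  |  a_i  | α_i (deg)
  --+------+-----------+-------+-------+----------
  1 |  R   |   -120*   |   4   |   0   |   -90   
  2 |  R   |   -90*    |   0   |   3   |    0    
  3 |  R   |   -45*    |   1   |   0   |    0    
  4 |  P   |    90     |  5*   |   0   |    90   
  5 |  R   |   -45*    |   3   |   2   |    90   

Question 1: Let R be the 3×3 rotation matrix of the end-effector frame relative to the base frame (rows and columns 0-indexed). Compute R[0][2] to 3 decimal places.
-0.362

End-effector z-axis (col 2 of R) = (-0.3624,0.7866,-0.5000)
R[0][2] = -0.3624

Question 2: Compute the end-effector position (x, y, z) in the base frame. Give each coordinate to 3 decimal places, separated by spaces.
4.532 -1.322 10.121

after link 1: o_1 = (0.0000, 0.0000, 4.0000)
after link 2: o_2 = (-0.0000, -0.0000, 7.0000)
after link 3: o_3 = (0.8660, -0.5000, 7.0000)
after link 4: o_4 = (5.1962, -3.0000, 7.0000)
after link 5: o_5 = (4.5321, -1.3218, 10.1213)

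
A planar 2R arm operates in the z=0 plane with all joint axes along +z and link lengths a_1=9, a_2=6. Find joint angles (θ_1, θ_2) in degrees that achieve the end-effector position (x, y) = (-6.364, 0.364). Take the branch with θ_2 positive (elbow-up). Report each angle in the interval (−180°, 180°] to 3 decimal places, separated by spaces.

135.000 135.000

cos θ_2 = (40.6330−9²−6²)/(2·9·6) = -0.7071; θ_2 = 134.9996° (elbow-up)
β = atan2(0.3640,-6.3640) = 176.7264°; ψ = atan2(4.2427,4.7574) = 41.7268°
θ_1 = β − ψ = 134.9996°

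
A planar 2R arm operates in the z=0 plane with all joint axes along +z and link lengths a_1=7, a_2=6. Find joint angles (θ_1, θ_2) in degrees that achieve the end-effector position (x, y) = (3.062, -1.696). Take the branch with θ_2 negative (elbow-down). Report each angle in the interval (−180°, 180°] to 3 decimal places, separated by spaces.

cos θ_2 = (12.2523−7²−6²)/(2·7·6) = -0.8660; θ_2 = -150.0022° (elbow-down)
β = atan2(-1.6960,3.0620) = -28.9815°; ψ = atan2(-2.9998,1.8037) = -58.9822°
θ_1 = β − ψ = 30.0007°

30.001 -150.002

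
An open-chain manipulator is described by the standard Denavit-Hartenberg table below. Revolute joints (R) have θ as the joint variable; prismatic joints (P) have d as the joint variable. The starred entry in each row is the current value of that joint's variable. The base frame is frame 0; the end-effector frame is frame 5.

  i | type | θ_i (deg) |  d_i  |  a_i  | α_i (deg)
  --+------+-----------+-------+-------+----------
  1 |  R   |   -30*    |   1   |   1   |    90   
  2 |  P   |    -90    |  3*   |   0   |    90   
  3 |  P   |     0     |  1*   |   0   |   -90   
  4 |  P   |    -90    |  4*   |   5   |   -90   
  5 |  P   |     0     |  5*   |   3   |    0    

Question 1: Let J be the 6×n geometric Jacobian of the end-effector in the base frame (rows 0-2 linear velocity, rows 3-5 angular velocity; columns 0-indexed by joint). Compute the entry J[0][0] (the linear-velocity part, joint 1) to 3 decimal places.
axis z_0 = ẑ; lever o_n−o_0 = (-10.4282,-2.0622,-4.0000)
cross product → J_v[:, 0] = (2.0622,-10.4282,0.0000)
J_ω[:, 0] = z_0
entry J[0][0] = 2.0622

2.062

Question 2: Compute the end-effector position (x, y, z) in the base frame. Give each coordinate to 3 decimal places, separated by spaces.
after link 1: o_1 = (0.8660, -0.5000, 1.0000)
after link 2: o_2 = (-0.6340, -3.0981, 1.0000)
after link 3: o_3 = (-1.5000, -2.5981, 1.0000)
after link 4: o_4 = (-7.8301, -3.5622, 1.0000)
after link 5: o_5 = (-10.4282, -2.0622, -4.0000)

-10.428 -2.062 -4.000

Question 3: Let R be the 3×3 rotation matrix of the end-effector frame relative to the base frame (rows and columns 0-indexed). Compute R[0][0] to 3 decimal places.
-0.866

End-effector x-axis (col 0 of R) = (-0.8660,0.5000,-0.0000)
R[0][0] = -0.8660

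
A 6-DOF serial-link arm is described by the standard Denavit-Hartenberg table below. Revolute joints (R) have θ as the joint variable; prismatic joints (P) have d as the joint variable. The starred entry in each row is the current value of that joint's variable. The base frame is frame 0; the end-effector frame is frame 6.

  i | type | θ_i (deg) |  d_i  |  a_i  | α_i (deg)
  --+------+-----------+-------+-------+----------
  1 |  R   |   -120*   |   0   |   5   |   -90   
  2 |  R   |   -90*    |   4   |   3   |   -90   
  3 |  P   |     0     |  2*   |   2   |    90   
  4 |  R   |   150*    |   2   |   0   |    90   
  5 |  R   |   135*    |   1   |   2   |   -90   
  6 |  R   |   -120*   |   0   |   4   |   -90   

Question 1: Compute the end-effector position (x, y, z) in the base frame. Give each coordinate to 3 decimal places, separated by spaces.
after link 1: o_1 = (-2.5000, -4.3301, 0.0000)
after link 2: o_2 = (0.9641, -6.3301, 3.0000)
after link 3: o_3 = (-0.0359, -8.0622, 5.0000)
after link 4: o_4 = (1.6962, -9.0622, 5.0000)
after link 5: o_5 = (2.8414, -9.9069, 6.7247)
after link 6: o_6 = (-0.2369, -12.4103, 7.2321)

-0.237 -12.410 7.232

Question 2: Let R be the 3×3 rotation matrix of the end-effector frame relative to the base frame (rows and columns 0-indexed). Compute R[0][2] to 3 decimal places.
End-effector z-axis (col 2 of R) = (0.4669,-0.4160,0.7803)
R[0][2] = 0.4669

0.467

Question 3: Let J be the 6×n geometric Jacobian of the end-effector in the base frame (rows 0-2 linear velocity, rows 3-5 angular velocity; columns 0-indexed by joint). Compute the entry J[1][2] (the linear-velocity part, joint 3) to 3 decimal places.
-0.866

prismatic axis z_2 = (-0.5000,-0.8660,-0.0000)
J_v[:, 2] = z_2; J_ω[:, 2] = (0,0,0)
entry J[1][2] = -0.8660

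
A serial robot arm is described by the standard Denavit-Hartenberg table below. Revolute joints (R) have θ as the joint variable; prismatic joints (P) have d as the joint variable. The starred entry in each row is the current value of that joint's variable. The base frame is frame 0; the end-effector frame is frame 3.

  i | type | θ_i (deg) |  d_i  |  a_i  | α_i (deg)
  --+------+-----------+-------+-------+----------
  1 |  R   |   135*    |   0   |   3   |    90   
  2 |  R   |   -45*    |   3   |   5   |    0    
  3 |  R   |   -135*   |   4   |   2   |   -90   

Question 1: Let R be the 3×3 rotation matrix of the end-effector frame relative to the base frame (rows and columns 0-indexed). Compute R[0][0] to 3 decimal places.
0.707

End-effector x-axis (col 0 of R) = (0.7071,-0.7071,-0.0000)
R[0][0] = 0.7071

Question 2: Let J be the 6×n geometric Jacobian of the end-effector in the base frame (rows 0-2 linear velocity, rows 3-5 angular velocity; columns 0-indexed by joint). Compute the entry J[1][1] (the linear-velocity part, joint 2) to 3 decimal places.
axis z_1 = (0.7071,0.7071,0.0000); lever o_n−o_1 = (3.8640,6.0355,-3.5355)
cross product → J_v[:, 1] = (-2.5000,2.5000,1.5355)
J_ω[:, 1] = z_1
entry J[1][1] = 2.5000

2.500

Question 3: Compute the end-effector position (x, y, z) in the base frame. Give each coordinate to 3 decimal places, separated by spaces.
after link 1: o_1 = (-2.1213, 2.1213, 0.0000)
after link 2: o_2 = (-2.5000, 6.7426, -3.5355)
after link 3: o_3 = (1.7426, 8.1569, -3.5355)

1.743 8.157 -3.536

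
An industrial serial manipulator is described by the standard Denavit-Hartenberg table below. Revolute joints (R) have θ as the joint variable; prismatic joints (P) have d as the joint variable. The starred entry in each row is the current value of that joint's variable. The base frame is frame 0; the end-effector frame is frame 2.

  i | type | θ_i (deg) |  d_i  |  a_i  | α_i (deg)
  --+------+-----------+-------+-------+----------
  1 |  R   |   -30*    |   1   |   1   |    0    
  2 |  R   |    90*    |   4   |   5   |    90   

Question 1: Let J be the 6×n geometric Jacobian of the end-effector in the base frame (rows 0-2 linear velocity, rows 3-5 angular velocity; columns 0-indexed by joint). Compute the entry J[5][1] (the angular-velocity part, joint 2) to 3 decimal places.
1.000

axis z_1 = (0.0000,0.0000,1.0000); lever o_n−o_1 = (2.5000,4.3301,4.0000)
cross product → J_v[:, 1] = (-4.3301,2.5000,0.0000)
J_ω[:, 1] = z_1
entry J[5][1] = 1.0000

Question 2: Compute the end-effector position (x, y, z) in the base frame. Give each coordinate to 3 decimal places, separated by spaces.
after link 1: o_1 = (0.8660, -0.5000, 1.0000)
after link 2: o_2 = (3.3660, 3.8301, 5.0000)

3.366 3.830 5.000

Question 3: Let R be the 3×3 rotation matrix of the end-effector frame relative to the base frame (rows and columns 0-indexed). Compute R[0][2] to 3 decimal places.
0.866

End-effector z-axis (col 2 of R) = (0.8660,-0.5000,0.0000)
R[0][2] = 0.8660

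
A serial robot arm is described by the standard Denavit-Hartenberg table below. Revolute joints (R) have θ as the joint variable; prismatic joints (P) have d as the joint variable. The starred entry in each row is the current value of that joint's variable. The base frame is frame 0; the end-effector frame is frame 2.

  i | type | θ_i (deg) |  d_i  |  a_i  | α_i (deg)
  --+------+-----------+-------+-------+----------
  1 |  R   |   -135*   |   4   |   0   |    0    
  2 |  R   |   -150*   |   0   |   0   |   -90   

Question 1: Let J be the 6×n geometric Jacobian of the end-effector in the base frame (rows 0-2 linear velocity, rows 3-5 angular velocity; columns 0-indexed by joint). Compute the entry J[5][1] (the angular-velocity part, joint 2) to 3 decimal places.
1.000

axis z_1 = (0.0000,0.0000,1.0000); lever o_n−o_1 = (0.0000,0.0000,0.0000)
cross product → J_v[:, 1] = (0.0000,0.0000,0.0000)
J_ω[:, 1] = z_1
entry J[5][1] = 1.0000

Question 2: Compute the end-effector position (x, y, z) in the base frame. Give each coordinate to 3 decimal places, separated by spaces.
after link 1: o_1 = (0.0000, 0.0000, 4.0000)
after link 2: o_2 = (0.0000, 0.0000, 4.0000)

0.000 0.000 4.000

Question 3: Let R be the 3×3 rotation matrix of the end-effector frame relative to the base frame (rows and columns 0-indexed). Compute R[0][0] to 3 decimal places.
0.259

End-effector x-axis (col 0 of R) = (0.2588,0.9659,0.0000)
R[0][0] = 0.2588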